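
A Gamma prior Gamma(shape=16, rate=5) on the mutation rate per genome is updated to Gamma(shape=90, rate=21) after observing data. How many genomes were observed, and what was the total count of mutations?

A Gamma(α, β) prior (rate parametrization) on a Poisson rate with n observations summing to S gives posterior Gamma(α+S, β+n).
Matching: Σxᵢ = 90 − 16 = 74 and n = 21 − 5 = 16.

n = 16 genomes with total 74 mutations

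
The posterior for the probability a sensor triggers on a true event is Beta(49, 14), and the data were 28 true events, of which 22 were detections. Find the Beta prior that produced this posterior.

Beta(27, 8)

A Beta(a, b) prior with s successes and f failures in binomial data gives a Beta(a+s, b+f) posterior.
Subtract the data counts: 49−22=27, 14−6=8.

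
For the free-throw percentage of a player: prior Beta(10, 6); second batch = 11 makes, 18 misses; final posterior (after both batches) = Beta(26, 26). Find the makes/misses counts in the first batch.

Sequential conjugate updates are equivalent to a single update on the pooled data, so total successes = posterior α − prior α and total failures = posterior β − prior β.
Total across both batches: 26−10=16 makes, 26−6=20 misses.
Subtract the second batch: 16−11=5 makes and 20−18=2 misses.

5 makes and 2 misses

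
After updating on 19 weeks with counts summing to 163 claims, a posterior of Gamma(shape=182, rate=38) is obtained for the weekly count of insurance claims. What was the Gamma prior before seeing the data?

Gamma–Poisson conjugacy: posterior shape = α + Σxᵢ, posterior rate = β + n.
So α = 182 − 163 = 19 and β = 38 − 19 = 19.

Gamma(shape=19, rate=19)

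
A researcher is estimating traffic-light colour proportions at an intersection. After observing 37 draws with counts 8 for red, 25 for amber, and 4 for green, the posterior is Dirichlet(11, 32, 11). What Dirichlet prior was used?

Dirichlet(3, 7, 7)

For a Dirichlet(α) prior with multinomial counts c, the posterior is Dirichlet(α + c) componentwise.
Subtract each count from the matching posterior parameter: 11−8=3, 32−25=7, 11−4=7.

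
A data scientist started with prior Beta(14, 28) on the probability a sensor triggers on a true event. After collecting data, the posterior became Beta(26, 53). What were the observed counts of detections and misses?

12 detections and 25 misses

Under Beta–binomial conjugacy the posterior parameters are (α+s, β+f).
Match parameters: s=26−14=12, f=53−28=25.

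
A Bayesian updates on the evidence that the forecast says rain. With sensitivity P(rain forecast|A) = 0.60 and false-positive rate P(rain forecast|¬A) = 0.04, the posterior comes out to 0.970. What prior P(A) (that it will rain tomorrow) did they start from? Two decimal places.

Bayes' rule in odds form gives O(A|E) = O(A)·[P(E|A)/P(E|¬A)], hence O(A) = O(A|E)/LR.
Posterior odds = 0.970/(1−0.970) = 32.3333. LR = 0.60/0.04 = 15.0000.
Prior odds = 32.3333/15.0000 = 2.1556, so P(A) = 2.1556/(1+2.1556) ≈ 0.68.

P(A) = 0.68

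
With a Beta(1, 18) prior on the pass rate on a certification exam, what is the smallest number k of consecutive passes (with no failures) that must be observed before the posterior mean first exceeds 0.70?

After k passes and 0 failures the posterior is Beta(1+k, 18), with mean (1+k)/(1+18+k).
Set (1+k)/(19+k) > 0.70 and solve: k > (0.70·19 − 1)/(1 − 0.70) = 41.000.
The smallest integer exceeding 41.000 is 42, and checking k=42: (43)/(61) = 0.7049 > 0.70.

k = 42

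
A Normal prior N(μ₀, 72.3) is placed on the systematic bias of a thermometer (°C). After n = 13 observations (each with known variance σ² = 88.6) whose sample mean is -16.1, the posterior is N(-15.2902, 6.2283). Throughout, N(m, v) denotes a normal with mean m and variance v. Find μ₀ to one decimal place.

The posterior mean is a precision-weighted average: μ_n = (τ₀μ₀ + τ_data·x̄)/(τ₀+τ_data), with τ₀=1/σ₀² and τ_data=n/σ².
Here τ₀ = 1/72.3 = 0.013831 and τ_data = 13/88.6 = 0.146727, so τ_n = 0.160558.
Rearranging for μ₀: μ₀ = (μ_n·τ_n − τ_data·x̄)/τ₀ = (-15.2902·0.160558 − 0.146727·-16.1) / 0.013831 = -0.092659/0.013831 ≈ -6.7.

μ₀ = -6.7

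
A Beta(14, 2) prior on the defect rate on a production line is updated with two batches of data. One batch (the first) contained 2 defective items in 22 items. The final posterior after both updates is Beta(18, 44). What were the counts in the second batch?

2 defective items and 22 good items

Sequential conjugate updates are equivalent to a single update on the pooled data, so total successes = posterior α − prior α and total failures = posterior β − prior β.
Total across both batches: 18−14=4 defective items, 44−2=42 good items.
Subtract the first batch: 4−2=2 defective items and 42−20=22 good items.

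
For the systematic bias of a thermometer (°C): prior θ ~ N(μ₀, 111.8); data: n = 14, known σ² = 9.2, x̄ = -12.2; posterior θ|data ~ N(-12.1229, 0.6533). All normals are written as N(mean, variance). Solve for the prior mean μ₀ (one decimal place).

μ₀ = 1.0

With known observation variance, the Normal–Normal posterior has precision τ_n = τ₀ + n/σ² and mean μ_n = (τ₀μ₀ + (n/σ²)x̄)/τ_n.
Here τ₀ = 1/111.8 = 0.008945 and τ_data = 14/9.2 = 1.521739, so τ_n = 1.530684.
Rearranging for μ₀: μ₀ = (μ_n·τ_n − τ_data·x̄)/τ₀ = (-12.1229·1.530684 − 1.521739·-12.2) / 0.008945 = 0.008887/0.008945 ≈ 1.0.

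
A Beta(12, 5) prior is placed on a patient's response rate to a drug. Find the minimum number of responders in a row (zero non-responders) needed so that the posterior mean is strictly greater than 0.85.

k = 17

After k responders and 0 non-responders the posterior is Beta(12+k, 5), with mean (12+k)/(12+5+k).
Set (12+k)/(17+k) > 0.85 and solve: k > (0.85·17 − 12)/(1 − 0.85) = 16.333.
The smallest integer exceeding 16.333 is 17.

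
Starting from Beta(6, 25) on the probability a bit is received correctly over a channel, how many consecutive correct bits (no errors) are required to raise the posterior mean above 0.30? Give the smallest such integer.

After k correct bits and 0 errors the posterior is Beta(6+k, 25), with mean (6+k)/(6+25+k).
Set (6+k)/(31+k) > 0.30 and solve: k > (0.30·31 − 6)/(1 − 0.30) = 4.714.
The smallest integer exceeding 4.714 is 5.

k = 5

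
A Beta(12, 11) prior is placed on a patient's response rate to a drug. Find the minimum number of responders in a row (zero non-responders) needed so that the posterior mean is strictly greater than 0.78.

After k responders and 0 non-responders the posterior is Beta(12+k, 11), with mean (12+k)/(12+11+k).
Set (12+k)/(23+k) > 0.78 and solve: k > (0.78·23 − 12)/(1 − 0.78) = 27.000.
The smallest integer exceeding 27.000 is 28.

k = 28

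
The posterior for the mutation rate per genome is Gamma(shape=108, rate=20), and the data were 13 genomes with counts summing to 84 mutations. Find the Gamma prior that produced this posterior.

Gamma(shape=24, rate=7)

Gamma–Poisson conjugacy: posterior shape = α + Σxᵢ, posterior rate = β + n.
So α = 108 − 84 = 24 and β = 20 − 13 = 7.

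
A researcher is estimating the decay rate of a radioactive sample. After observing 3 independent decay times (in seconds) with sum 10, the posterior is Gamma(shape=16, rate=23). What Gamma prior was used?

For an exponential likelihood with a Gamma(α, β) prior on the rate, n observations with total T give posterior Gamma(α+n, β+T).
So α = 16 − 3 = 13 and β = 23 − 10 = 13.

Gamma(shape=13, rate=13)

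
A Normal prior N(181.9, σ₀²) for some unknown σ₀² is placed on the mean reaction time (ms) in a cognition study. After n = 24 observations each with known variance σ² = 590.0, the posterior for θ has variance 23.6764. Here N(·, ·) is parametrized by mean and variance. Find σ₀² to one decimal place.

Posterior precision equals prior precision plus data precision: 1/σ_n² = 1/σ₀² + n/σ².
So 1/σ₀² = 1/23.6764 − 24/590.0 = 0.042236 − 0.040678 = 0.001558.
Hence σ₀² = 1/0.001558 ≈ 641.8.

σ₀² = 641.8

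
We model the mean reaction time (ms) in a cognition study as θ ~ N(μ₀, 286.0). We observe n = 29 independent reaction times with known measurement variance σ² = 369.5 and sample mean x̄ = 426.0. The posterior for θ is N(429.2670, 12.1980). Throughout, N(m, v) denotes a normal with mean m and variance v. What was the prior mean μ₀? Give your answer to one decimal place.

μ₀ = 502.6

With known observation variance, the Normal–Normal posterior has precision τ_n = τ₀ + n/σ² and mean μ_n = (τ₀μ₀ + (n/σ²)x̄)/τ_n.
Here τ₀ = 1/286.0 = 0.003497 and τ_data = 29/369.5 = 0.078484, so τ_n = 0.081981.
Rearranging for μ₀: μ₀ = (μ_n·τ_n − τ_data·x̄)/τ₀ = (429.2670·0.081981 − 0.078484·426.0) / 0.003497 = 1.757554/0.003497 ≈ 502.6.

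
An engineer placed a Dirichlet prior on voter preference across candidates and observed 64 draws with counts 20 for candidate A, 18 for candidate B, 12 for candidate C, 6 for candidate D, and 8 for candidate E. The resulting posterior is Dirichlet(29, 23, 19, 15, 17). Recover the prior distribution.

Dirichlet(9, 5, 7, 9, 9)

For a Dirichlet(α) prior with multinomial counts c, the posterior is Dirichlet(α + c) componentwise.
Subtract each count from the matching posterior parameter: 29−20=9, 23−18=5, 19−12=7, 15−6=9, 17−8=9.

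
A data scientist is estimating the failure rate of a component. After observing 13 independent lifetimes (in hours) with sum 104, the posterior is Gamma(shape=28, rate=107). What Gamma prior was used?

Gamma(shape=15, rate=3)

Gamma–exponential conjugacy: posterior shape = α + n, posterior rate = β + Σtᵢ.
So α = 28 − 13 = 15 and β = 107 − 104 = 3.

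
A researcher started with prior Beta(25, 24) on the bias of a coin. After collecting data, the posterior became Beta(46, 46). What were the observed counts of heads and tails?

Under Beta–binomial conjugacy the posterior parameters are (α+s, β+f).
Match parameters: s=46−25=21, f=46−24=22.

21 heads and 22 tails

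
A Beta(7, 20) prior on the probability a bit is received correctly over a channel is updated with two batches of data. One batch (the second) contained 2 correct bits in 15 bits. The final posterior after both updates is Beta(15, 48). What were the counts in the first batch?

6 correct bits and 15 errors

Sequential conjugate updates are equivalent to a single update on the pooled data, so total successes = posterior α − prior α and total failures = posterior β − prior β.
Total across both batches: 15−7=8 correct bits, 48−20=28 errors.
Subtract the second batch: 8−2=6 correct bits and 28−13=15 errors.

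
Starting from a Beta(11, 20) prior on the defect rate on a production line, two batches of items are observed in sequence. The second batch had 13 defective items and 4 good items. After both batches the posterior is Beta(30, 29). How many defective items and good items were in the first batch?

6 defective items and 5 good items

Because Beta–binomial updating is additive in the counts, the combined data contributed (α_post−α_prior, β_post−β_prior) successes and failures.
Total across both batches: 30−11=19 defective items, 29−20=9 good items.
Subtract the second batch: 19−13=6 defective items and 9−4=5 good items.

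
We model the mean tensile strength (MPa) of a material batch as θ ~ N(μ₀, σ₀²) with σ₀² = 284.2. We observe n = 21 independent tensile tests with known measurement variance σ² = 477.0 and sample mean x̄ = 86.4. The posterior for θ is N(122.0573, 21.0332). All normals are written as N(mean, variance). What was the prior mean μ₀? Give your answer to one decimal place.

μ₀ = 568.2

With known observation variance, the Normal–Normal posterior has precision τ_n = τ₀ + n/σ² and mean μ_n = (τ₀μ₀ + (n/σ²)x̄)/τ_n.
Here τ₀ = 1/284.2 = 0.003519 and τ_data = 21/477.0 = 0.044025, so τ_n = 0.047544.
Rearranging for μ₀: μ₀ = (μ_n·τ_n − τ_data·x̄)/τ₀ = (122.0573·0.047544 − 0.044025·86.4) / 0.003519 = 1.999332/0.003519 ≈ 568.2.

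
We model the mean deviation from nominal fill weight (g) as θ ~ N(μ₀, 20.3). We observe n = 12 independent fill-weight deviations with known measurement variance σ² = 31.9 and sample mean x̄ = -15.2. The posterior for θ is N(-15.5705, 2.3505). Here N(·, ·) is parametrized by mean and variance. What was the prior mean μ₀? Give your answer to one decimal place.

The posterior mean is a precision-weighted average: μ_n = (τ₀μ₀ + τ_data·x̄)/(τ₀+τ_data), with τ₀=1/σ₀² and τ_data=n/σ².
Here τ₀ = 1/20.3 = 0.049261 and τ_data = 12/31.9 = 0.376176, so τ_n = 0.425437.
Rearranging for μ₀: μ₀ = (μ_n·τ_n − τ_data·x̄)/τ₀ = (-15.5705·0.425437 − 0.376176·-15.2) / 0.049261 = -0.906392/0.049261 ≈ -18.4.

μ₀ = -18.4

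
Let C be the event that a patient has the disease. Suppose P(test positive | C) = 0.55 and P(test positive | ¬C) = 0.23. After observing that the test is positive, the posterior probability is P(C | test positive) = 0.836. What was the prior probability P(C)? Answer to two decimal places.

In odds form, posterior odds = prior odds × likelihood ratio, so prior odds = posterior odds ÷ LR.
Posterior odds = 0.836/(1−0.836) = 5.0976. LR = 0.55/0.23 = 2.3913.
Prior odds = 5.0976/2.3913 = 2.1317, so P(C) = 2.1317/(1+2.1317) ≈ 0.68.

P(C) = 0.68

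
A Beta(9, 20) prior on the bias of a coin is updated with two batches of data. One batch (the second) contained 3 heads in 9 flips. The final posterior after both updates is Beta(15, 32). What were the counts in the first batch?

3 heads and 6 tails

Sequential conjugate updates are equivalent to a single update on the pooled data, so total successes = posterior α − prior α and total failures = posterior β − prior β.
Total across both batches: 15−9=6 heads, 32−20=12 tails.
Subtract the second batch: 6−3=3 heads and 12−6=6 tails.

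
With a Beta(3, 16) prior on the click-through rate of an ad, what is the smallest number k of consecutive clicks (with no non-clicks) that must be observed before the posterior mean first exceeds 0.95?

k = 302

After k clicks and 0 non-clicks the posterior is Beta(3+k, 16), with mean (3+k)/(3+16+k).
Set (3+k)/(19+k) > 0.95 and solve: k > (0.95·19 − 3)/(1 − 0.95) = 301.000.
The smallest integer exceeding 301.000 is 302, and checking k=302: (305)/(321) = 0.9502 > 0.95.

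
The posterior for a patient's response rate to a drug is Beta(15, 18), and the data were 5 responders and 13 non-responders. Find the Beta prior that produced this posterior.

Beta is conjugate to the binomial likelihood: posterior = Beta(a+s, b+f).
Subtract the data counts: 15−5=10, 18−13=5.

Beta(10, 5)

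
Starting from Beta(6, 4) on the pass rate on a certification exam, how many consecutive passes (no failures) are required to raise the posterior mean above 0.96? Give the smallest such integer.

After k passes and 0 failures the posterior is Beta(6+k, 4), with mean (6+k)/(6+4+k).
Set (6+k)/(10+k) > 0.96 and solve: k > (0.96·10 − 6)/(1 − 0.96) = 90.000.
The smallest integer exceeding 90.000 is 91, and checking k=91: (97)/(101) = 0.9604 > 0.96.

k = 91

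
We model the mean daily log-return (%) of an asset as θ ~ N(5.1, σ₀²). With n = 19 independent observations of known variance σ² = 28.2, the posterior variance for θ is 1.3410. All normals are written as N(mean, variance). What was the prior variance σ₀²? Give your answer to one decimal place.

σ₀² = 13.9

For the Normal–Normal model with known σ², precisions add: τ_n = τ₀ + n/σ².
So 1/σ₀² = 1/1.3410 − 19/28.2 = 0.745712 − 0.673759 = 0.071953.
Hence σ₀² = 1/0.071953 ≈ 13.9.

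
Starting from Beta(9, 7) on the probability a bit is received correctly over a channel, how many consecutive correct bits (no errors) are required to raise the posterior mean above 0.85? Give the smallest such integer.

k = 31

After k correct bits and 0 errors the posterior is Beta(9+k, 7), with mean (9+k)/(9+7+k).
Set (9+k)/(16+k) > 0.85 and solve: k > (0.85·16 − 9)/(1 − 0.85) = 30.667.
The smallest integer exceeding 30.667 is 31, and checking k=31: (40)/(47) = 0.8511 > 0.85.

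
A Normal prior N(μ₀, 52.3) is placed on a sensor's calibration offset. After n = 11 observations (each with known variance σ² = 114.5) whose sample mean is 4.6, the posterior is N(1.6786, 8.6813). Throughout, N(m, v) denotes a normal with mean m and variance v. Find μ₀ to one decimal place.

With known observation variance, the Normal–Normal posterior has precision τ_n = τ₀ + n/σ² and mean μ_n = (τ₀μ₀ + (n/σ²)x̄)/τ_n.
Here τ₀ = 1/52.3 = 0.019120 and τ_data = 11/114.5 = 0.096070, so τ_n = 0.115190.
Rearranging for μ₀: μ₀ = (μ_n·τ_n − τ_data·x̄)/τ₀ = (1.6786·0.115190 − 0.096070·4.6) / 0.019120 = -0.248564/0.019120 ≈ -13.0.

μ₀ = -13.0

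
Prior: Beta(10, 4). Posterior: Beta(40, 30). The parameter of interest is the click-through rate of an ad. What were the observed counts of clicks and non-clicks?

Beta is conjugate to the binomial likelihood: posterior = Beta(α+s, β+f).
So s = 40 − 10 = 30 and f = 30 − 4 = 26.

30 clicks and 26 non-clicks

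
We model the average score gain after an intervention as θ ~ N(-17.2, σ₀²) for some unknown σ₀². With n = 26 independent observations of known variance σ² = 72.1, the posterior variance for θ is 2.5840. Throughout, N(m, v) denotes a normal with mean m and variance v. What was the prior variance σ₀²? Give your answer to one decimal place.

Posterior precision equals prior precision plus data precision: 1/σ_n² = 1/σ₀² + n/σ².
So 1/σ₀² = 1/2.5840 − 26/72.1 = 0.386997 − 0.360610 = 0.026387.
Hence σ₀² = 1/0.026387 ≈ 37.9.

σ₀² = 37.9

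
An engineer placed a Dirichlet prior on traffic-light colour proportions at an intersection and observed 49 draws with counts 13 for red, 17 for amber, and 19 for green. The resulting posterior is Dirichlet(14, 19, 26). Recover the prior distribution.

Dirichlet(1, 2, 7)

For a Dirichlet(α) prior with multinomial counts c, the posterior is Dirichlet(α + c) componentwise.
Subtract each count from the matching posterior parameter: 14−13=1, 19−17=2, 26−19=7.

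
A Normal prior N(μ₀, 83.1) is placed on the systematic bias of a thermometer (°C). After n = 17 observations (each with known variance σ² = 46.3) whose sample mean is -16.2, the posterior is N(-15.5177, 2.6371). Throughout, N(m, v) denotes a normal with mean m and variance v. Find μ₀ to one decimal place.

μ₀ = 5.3

The posterior mean is a precision-weighted average: μ_n = (τ₀μ₀ + τ_data·x̄)/(τ₀+τ_data), with τ₀=1/σ₀² and τ_data=n/σ².
Here τ₀ = 1/83.1 = 0.012034 and τ_data = 17/46.3 = 0.367171, so τ_n = 0.379205.
Rearranging for μ₀: μ₀ = (μ_n·τ_n − τ_data·x̄)/τ₀ = (-15.5177·0.379205 − 0.367171·-16.2) / 0.012034 = 0.063781/0.012034 ≈ 5.3.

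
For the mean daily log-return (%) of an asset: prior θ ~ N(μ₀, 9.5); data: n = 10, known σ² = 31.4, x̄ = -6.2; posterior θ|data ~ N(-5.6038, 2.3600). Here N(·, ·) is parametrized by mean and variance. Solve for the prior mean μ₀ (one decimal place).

With known observation variance, the Normal–Normal posterior has precision τ_n = τ₀ + n/σ² and mean μ_n = (τ₀μ₀ + (n/σ²)x̄)/τ_n.
Here τ₀ = 1/9.5 = 0.105263 and τ_data = 10/31.4 = 0.318471, so τ_n = 0.423734.
Rearranging for μ₀: μ₀ = (μ_n·τ_n − τ_data·x̄)/τ₀ = (-5.6038·0.423734 − 0.318471·-6.2) / 0.105263 = -0.400000/0.105263 ≈ -3.8.

μ₀ = -3.8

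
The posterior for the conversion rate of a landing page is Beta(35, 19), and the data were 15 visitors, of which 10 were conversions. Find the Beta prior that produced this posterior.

Beta is conjugate to the binomial likelihood: posterior = Beta(α+s, β+f).
Subtract the data counts: 35−10=25, 19−5=14.

Beta(25, 14)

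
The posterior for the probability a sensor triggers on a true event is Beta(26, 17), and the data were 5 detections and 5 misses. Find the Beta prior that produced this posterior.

Beta(21, 12)

Under Beta–binomial conjugacy the posterior parameters are (a+s, b+f).
Subtract the data counts: 26−5=21, 17−5=12.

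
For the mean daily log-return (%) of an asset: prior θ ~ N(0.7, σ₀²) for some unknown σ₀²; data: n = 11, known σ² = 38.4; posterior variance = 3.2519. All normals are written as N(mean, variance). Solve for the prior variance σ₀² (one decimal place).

σ₀² = 47.5

For the Normal–Normal model with known σ², precisions add: τ_n = τ₀ + n/σ².
So 1/σ₀² = 1/3.2519 − 11/38.4 = 0.307513 − 0.286458 = 0.021055.
Hence σ₀² = 1/0.021055 ≈ 47.5.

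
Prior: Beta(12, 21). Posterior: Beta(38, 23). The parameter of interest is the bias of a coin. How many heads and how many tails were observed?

26 heads and 2 tails

Beta is conjugate to the binomial likelihood: posterior = Beta(a+s, b+f).
So s = 38 − 12 = 26 and f = 23 − 21 = 2.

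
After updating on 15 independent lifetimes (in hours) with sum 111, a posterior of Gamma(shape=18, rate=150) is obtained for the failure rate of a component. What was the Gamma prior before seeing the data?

Gamma–exponential conjugacy: posterior shape = α + n, posterior rate = β + Σtᵢ.
So α = 18 − 15 = 3 and β = 150 − 111 = 39.

Gamma(shape=3, rate=39)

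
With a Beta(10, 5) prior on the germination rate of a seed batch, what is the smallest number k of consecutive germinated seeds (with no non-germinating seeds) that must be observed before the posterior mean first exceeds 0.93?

After k germinated seeds and 0 non-germinating seeds the posterior is Beta(10+k, 5), with mean (10+k)/(10+5+k).
Set (10+k)/(15+k) > 0.93 and solve: k > (0.93·15 − 10)/(1 − 0.93) = 56.429.
The smallest integer exceeding 56.429 is 57, and checking k=57: (67)/(72) = 0.9306 > 0.93.

k = 57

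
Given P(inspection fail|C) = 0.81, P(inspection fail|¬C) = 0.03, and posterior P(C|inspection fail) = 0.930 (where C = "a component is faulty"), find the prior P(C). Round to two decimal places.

P(C) = 0.33

Bayes' rule in odds form gives O(C|E) = O(C)·[P(E|C)/P(E|¬C)], hence O(C) = O(C|E)/LR.
Posterior odds = 0.930/(1−0.930) = 13.2857. LR = 0.81/0.03 = 27.0000.
Prior odds = 13.2857/27.0000 = 0.4921, so P(C) = 0.4921/(1+0.4921) ≈ 0.33.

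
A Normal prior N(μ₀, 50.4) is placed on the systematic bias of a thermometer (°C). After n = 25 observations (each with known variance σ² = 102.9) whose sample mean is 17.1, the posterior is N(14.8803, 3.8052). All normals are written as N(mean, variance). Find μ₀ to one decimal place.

μ₀ = -12.3

With known observation variance, the Normal–Normal posterior has precision τ_n = τ₀ + n/σ² and mean μ_n = (τ₀μ₀ + (n/σ²)x̄)/τ_n.
Here τ₀ = 1/50.4 = 0.019841 and τ_data = 25/102.9 = 0.242954, so τ_n = 0.262795.
Rearranging for μ₀: μ₀ = (μ_n·τ_n − τ_data·x̄)/τ₀ = (14.8803·0.262795 − 0.242954·17.1) / 0.019841 = -0.244045/0.019841 ≈ -12.3.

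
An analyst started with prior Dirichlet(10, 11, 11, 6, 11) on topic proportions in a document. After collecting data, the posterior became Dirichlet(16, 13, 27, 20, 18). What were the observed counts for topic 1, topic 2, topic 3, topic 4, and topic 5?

For a Dirichlet(α) prior with multinomial counts c, the posterior is Dirichlet(α + c) componentwise.
Counts are posterior − prior componentwise: 16−10=6, 13−11=2, 27−11=16, 20−6=14, 18−11=7.

counts (6, 2, 16, 14, 7)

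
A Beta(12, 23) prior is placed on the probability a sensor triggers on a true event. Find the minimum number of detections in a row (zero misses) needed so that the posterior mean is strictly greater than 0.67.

After k detections and 0 misses the posterior is Beta(12+k, 23), with mean (12+k)/(12+23+k).
Set (12+k)/(35+k) > 0.67 and solve: k > (0.67·35 − 12)/(1 − 0.67) = 34.697.
The smallest integer exceeding 34.697 is 35, and checking k=35: (47)/(70) = 0.6714 > 0.67.

k = 35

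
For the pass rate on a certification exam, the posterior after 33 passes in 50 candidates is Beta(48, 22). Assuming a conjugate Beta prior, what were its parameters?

Beta(15, 5)

Under Beta–binomial conjugacy the posterior parameters are (a+s, b+f).
Subtract the data counts: 48−33=15, 22−17=5.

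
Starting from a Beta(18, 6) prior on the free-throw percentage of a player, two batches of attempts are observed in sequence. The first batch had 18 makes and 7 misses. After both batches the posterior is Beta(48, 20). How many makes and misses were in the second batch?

12 makes and 7 misses

Sequential conjugate updates are equivalent to a single update on the pooled data, so total successes = posterior α − prior α and total failures = posterior β − prior β.
Total across both batches: 48−18=30 makes, 20−6=14 misses.
Subtract the first batch: 30−18=12 makes and 14−7=7 misses.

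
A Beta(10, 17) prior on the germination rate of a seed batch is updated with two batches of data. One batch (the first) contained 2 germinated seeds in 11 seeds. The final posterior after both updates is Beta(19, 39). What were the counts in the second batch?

7 germinated seeds and 13 non-germinating seeds

Sequential conjugate updates are equivalent to a single update on the pooled data, so total successes = posterior α − prior α and total failures = posterior β − prior β.
Total across both batches: 19−10=9 germinated seeds, 39−17=22 non-germinating seeds.
Subtract the first batch: 9−2=7 germinated seeds and 22−9=13 non-germinating seeds.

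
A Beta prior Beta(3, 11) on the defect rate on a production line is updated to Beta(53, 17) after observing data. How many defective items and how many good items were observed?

Beta is conjugate to the binomial likelihood: posterior = Beta(α+s, β+f).
So s = 53 − 3 = 50 and f = 17 − 11 = 6.

50 defective items and 6 good items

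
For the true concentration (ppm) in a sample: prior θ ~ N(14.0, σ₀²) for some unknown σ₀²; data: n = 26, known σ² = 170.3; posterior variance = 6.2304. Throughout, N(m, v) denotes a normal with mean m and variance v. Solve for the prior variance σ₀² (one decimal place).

Posterior precision equals prior precision plus data precision: 1/σ_n² = 1/σ₀² + n/σ².
So 1/σ₀² = 1/6.2304 − 26/170.3 = 0.160503 − 0.152672 = 0.007831.
Hence σ₀² = 1/0.007831 ≈ 127.7.

σ₀² = 127.7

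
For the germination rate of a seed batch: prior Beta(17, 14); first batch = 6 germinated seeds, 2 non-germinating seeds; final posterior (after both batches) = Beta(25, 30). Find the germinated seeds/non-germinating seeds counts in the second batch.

2 germinated seeds and 14 non-germinating seeds

Because Beta–binomial updating is additive in the counts, the combined data contributed (α_post−α_prior, β_post−β_prior) successes and failures.
Total across both batches: 25−17=8 germinated seeds, 30−14=16 non-germinating seeds.
Subtract the first batch: 8−6=2 germinated seeds and 16−2=14 non-germinating seeds.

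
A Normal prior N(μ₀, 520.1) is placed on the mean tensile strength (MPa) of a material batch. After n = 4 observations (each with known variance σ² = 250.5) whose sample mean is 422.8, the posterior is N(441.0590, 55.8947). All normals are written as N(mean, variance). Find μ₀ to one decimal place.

The posterior mean is a precision-weighted average: μ_n = (τ₀μ₀ + τ_data·x̄)/(τ₀+τ_data), with τ₀=1/σ₀² and τ_data=n/σ².
Here τ₀ = 1/520.1 = 0.001923 and τ_data = 4/250.5 = 0.015968, so τ_n = 0.017891.
Rearranging for μ₀: μ₀ = (μ_n·τ_n − τ_data·x̄)/τ₀ = (441.0590·0.017891 − 0.015968·422.8) / 0.001923 = 1.139716/0.001923 ≈ 592.7.

μ₀ = 592.7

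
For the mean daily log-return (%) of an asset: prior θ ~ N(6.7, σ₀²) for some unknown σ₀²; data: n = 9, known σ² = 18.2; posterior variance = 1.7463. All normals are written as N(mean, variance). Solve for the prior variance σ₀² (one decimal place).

σ₀² = 12.8

Posterior precision equals prior precision plus data precision: 1/σ_n² = 1/σ₀² + n/σ².
So 1/σ₀² = 1/1.7463 − 9/18.2 = 0.572639 − 0.494505 = 0.078134.
Hence σ₀² = 1/0.078134 ≈ 12.8.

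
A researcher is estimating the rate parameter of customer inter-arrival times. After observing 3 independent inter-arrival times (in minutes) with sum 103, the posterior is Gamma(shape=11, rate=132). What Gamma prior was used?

Gamma(shape=8, rate=29)

Gamma–exponential conjugacy: posterior shape = α + n, posterior rate = β + Σtᵢ.
So α = 11 − 3 = 8 and β = 132 − 103 = 29.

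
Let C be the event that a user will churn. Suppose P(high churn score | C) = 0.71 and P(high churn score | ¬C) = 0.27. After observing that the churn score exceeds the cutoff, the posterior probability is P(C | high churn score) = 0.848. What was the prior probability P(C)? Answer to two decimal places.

In odds form, posterior odds = prior odds × likelihood ratio, so prior odds = posterior odds ÷ LR.
Posterior odds = 0.848/(1−0.848) = 5.5789. LR = 0.71/0.27 = 2.6296.
Prior odds = 5.5789/2.6296 = 2.1216, so P(C) = 2.1216/(1+2.1216) ≈ 0.68.

P(C) = 0.68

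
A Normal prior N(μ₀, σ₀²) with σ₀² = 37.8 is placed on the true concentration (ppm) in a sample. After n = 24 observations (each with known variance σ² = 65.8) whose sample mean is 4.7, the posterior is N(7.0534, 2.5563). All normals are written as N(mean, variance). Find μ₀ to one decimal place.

With known observation variance, the Normal–Normal posterior has precision τ_n = τ₀ + n/σ² and mean μ_n = (τ₀μ₀ + (n/σ²)x̄)/τ_n.
Here τ₀ = 1/37.8 = 0.026455 and τ_data = 24/65.8 = 0.364742, so τ_n = 0.391197.
Rearranging for μ₀: μ₀ = (μ_n·τ_n − τ_data·x̄)/τ₀ = (7.0534·0.391197 − 0.364742·4.7) / 0.026455 = 1.044982/0.026455 ≈ 39.5.

μ₀ = 39.5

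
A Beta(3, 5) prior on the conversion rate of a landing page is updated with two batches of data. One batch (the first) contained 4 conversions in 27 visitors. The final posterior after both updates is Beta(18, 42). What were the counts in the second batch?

11 conversions and 14 bounces

Sequential conjugate updates are equivalent to a single update on the pooled data, so total successes = posterior α − prior α and total failures = posterior β − prior β.
Total across both batches: 18−3=15 conversions, 42−5=37 bounces.
Subtract the first batch: 15−4=11 conversions and 37−23=14 bounces.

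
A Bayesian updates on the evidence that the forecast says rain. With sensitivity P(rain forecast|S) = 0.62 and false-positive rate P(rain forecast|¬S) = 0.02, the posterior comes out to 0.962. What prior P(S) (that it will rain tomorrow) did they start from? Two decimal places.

In odds form, posterior odds = prior odds × likelihood ratio, so prior odds = posterior odds ÷ LR.
Posterior odds = 0.962/(1−0.962) = 25.3158. LR = 0.62/0.02 = 31.0000.
Prior odds = 25.3158/31.0000 = 0.8166, so P(S) = 0.8166/(1+0.8166) ≈ 0.45.

P(S) = 0.45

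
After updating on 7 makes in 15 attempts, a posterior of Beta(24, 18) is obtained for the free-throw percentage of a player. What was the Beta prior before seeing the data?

Beta is conjugate to the binomial likelihood: posterior = Beta(a+s, b+f).
Subtract the data counts: 24−7=17, 18−8=10.

Beta(17, 10)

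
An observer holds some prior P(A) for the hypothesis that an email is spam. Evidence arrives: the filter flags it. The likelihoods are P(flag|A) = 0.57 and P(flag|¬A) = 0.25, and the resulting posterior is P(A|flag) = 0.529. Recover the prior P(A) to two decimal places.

P(A) = 0.33

Bayes' rule in odds form gives O(A|E) = O(A)·[P(E|A)/P(E|¬A)], hence O(A) = O(A|E)/LR.
Posterior odds = 0.529/(1−0.529) = 1.1231. LR = 0.57/0.25 = 2.2800.
Prior odds = 1.1231/2.2800 = 0.4926, so P(A) = 0.4926/(1+0.4926) ≈ 0.33.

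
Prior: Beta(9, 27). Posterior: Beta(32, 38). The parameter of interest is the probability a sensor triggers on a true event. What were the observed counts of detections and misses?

23 detections and 11 misses

A Beta(α, β) prior with s successes and f failures in binomial data gives a Beta(α+s, β+f) posterior.
Match parameters: s=32−9=23, f=38−27=11.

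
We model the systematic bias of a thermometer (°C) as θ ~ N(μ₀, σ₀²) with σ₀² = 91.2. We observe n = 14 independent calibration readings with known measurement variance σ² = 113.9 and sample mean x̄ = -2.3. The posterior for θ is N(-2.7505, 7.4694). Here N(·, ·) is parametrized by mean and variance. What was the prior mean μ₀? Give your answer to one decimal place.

μ₀ = -7.8

With known observation variance, the Normal–Normal posterior has precision τ_n = τ₀ + n/σ² and mean μ_n = (τ₀μ₀ + (n/σ²)x̄)/τ_n.
Here τ₀ = 1/91.2 = 0.010965 and τ_data = 14/113.9 = 0.122915, so τ_n = 0.133880.
Rearranging for μ₀: μ₀ = (μ_n·τ_n − τ_data·x̄)/τ₀ = (-2.7505·0.133880 − 0.122915·-2.3) / 0.010965 = -0.085532/0.010965 ≈ -7.8.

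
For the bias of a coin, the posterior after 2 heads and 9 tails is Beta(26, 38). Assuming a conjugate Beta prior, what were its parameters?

Beta is conjugate to the binomial likelihood: posterior = Beta(α+s, β+f).
So α = 26 − 2 = 24 and β = 38 − 9 = 29.

Beta(24, 29)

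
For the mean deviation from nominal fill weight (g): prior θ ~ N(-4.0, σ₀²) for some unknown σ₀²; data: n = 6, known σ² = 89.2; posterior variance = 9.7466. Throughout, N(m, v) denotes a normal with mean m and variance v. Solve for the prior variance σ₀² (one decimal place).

σ₀² = 28.3

Posterior precision equals prior precision plus data precision: 1/σ_n² = 1/σ₀² + n/σ².
So 1/σ₀² = 1/9.7466 − 6/89.2 = 0.102600 − 0.067265 = 0.035335.
Hence σ₀² = 1/0.035335 ≈ 28.3.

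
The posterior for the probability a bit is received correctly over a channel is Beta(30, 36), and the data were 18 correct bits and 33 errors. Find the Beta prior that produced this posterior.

Beta(12, 3)

Beta is conjugate to the binomial likelihood: posterior = Beta(α+s, β+f).
So α = 30 − 18 = 12 and β = 36 − 33 = 3.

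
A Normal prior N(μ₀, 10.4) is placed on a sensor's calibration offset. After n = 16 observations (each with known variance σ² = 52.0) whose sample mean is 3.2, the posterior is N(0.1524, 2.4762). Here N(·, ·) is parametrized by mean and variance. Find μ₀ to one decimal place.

μ₀ = -9.6

With known observation variance, the Normal–Normal posterior has precision τ_n = τ₀ + n/σ² and mean μ_n = (τ₀μ₀ + (n/σ²)x̄)/τ_n.
Here τ₀ = 1/10.4 = 0.096154 and τ_data = 16/52.0 = 0.307692, so τ_n = 0.403846.
Rearranging for μ₀: μ₀ = (μ_n·τ_n − τ_data·x̄)/τ₀ = (0.1524·0.403846 − 0.307692·3.2) / 0.096154 = -0.923068/0.096154 ≈ -9.6.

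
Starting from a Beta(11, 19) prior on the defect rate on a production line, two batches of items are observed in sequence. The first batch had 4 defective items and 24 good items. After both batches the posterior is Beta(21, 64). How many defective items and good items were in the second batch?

6 defective items and 21 good items

Sequential conjugate updates are equivalent to a single update on the pooled data, so total successes = posterior α − prior α and total failures = posterior β − prior β.
Total across both batches: 21−11=10 defective items, 64−19=45 good items.
Subtract the first batch: 10−4=6 defective items and 45−24=21 good items.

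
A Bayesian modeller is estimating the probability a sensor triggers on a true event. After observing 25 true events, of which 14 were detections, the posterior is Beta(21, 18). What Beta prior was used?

Beta is conjugate to the binomial likelihood: posterior = Beta(α+s, β+f).
So α = 21 − 14 = 7 and β = 18 − 11 = 7.

Beta(7, 7)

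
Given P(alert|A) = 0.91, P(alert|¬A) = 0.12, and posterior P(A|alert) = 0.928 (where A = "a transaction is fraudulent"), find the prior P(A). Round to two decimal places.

In odds form, posterior odds = prior odds × likelihood ratio, so prior odds = posterior odds ÷ LR.
Posterior odds = 0.928/(1−0.928) = 12.8889. LR = 0.91/0.12 = 7.5833.
Prior odds = 12.8889/7.5833 = 1.6996, so P(A) = 1.6996/(1+1.6996) ≈ 0.63.

P(A) = 0.63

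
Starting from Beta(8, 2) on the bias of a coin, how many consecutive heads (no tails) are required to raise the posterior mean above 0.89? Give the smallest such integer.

After k heads and 0 tails the posterior is Beta(8+k, 2), with mean (8+k)/(8+2+k).
Set (8+k)/(10+k) > 0.89 and solve: k > (0.89·10 − 8)/(1 − 0.89) = 8.182.
The smallest integer exceeding 8.182 is 9, and checking k=9: (17)/(19) = 0.8947 > 0.89.

k = 9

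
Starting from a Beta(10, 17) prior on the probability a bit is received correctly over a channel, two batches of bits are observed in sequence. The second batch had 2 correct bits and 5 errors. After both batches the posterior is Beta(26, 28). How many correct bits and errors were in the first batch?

14 correct bits and 6 errors

Because Beta–binomial updating is additive in the counts, the combined data contributed (α_post−α_prior, β_post−β_prior) successes and failures.
Total across both batches: 26−10=16 correct bits, 28−17=11 errors.
Subtract the second batch: 16−2=14 correct bits and 11−5=6 errors.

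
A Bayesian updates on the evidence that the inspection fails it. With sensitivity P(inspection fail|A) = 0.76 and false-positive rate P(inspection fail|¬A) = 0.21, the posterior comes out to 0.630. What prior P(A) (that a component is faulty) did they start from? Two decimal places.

In odds form, posterior odds = prior odds × likelihood ratio, so prior odds = posterior odds ÷ LR.
Posterior odds = 0.630/(1−0.630) = 1.7027. LR = 0.76/0.21 = 3.6190.
Prior odds = 1.7027/3.6190 = 0.4705, so P(A) = 0.4705/(1+0.4705) ≈ 0.32.

P(A) = 0.32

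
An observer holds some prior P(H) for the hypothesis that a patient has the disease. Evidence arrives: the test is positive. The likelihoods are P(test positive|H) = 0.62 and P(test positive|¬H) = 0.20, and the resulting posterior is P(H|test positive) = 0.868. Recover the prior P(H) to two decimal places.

Bayes' rule in odds form gives O(H|E) = O(H)·[P(E|H)/P(E|¬H)], hence O(H) = O(H|E)/LR.
Posterior odds = 0.868/(1−0.868) = 6.5758. LR = 0.62/0.20 = 3.1000.
Prior odds = 6.5758/3.1000 = 2.1212, so P(H) = 2.1212/(1+2.1212) ≈ 0.68.

P(H) = 0.68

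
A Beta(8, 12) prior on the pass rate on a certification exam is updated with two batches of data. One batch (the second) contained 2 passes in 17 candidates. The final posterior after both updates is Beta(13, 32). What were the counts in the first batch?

3 passes and 5 failures

Because Beta–binomial updating is additive in the counts, the combined data contributed (α_post−α_prior, β_post−β_prior) successes and failures.
Total across both batches: 13−8=5 passes, 32−12=20 failures.
Subtract the second batch: 5−2=3 passes and 20−15=5 failures.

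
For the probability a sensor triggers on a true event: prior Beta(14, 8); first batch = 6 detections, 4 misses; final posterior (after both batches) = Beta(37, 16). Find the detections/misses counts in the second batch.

17 detections and 4 misses

Sequential conjugate updates are equivalent to a single update on the pooled data, so total successes = posterior α − prior α and total failures = posterior β − prior β.
Total across both batches: 37−14=23 detections, 16−8=8 misses.
Subtract the first batch: 23−6=17 detections and 8−4=4 misses.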